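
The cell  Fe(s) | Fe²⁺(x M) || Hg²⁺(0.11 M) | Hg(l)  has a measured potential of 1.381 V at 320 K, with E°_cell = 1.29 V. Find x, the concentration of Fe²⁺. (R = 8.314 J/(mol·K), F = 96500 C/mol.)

From the Nernst equation, ln Q = nF(E° − E)/RT = 2×96500×(1.29 − 1.381)/(8.314×320) = -6.601, so Q = 0.00136.
With Q = [Fe²⁺]/[Hg²⁺] and the known concentrations, [Fe²⁺] in the numerator gives [Fe²⁺] = 1.5 × 10^-4 M.

1.5 × 10^-4 M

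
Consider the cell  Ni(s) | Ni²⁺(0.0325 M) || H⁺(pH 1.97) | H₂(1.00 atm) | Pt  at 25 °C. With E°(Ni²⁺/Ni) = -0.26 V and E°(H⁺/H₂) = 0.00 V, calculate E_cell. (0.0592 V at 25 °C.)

The hydrogen couple is the cathode, so E°_cell = 0.26 V; n = 2.
[H⁺] = 10^(−1.97) = 0.011 M, and Q = [Ni²⁺]·P(H₂) / [H⁺]^2 = 283.
E = E° − (0.0592/2) log Q = 0.26 − (0.0592/2)(2.452) = 0.187 V.

0.19 V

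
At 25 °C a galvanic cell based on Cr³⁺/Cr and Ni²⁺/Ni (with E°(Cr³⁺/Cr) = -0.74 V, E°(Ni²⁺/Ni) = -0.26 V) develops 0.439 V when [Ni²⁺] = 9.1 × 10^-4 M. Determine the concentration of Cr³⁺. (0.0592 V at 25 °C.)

From the Nernst equation, log Q = n(E° − E)/0.0592 = 6(0.48 − 0.439)/0.0592 = 4.155, so Q = 1.43 × 10^4.
With Q = [Cr³⁺]^2/[Ni²⁺]^3 and the known concentrations, [Cr³⁺]^2 in the numerator gives [Cr³⁺] = 0.0033 M.

0.0033 M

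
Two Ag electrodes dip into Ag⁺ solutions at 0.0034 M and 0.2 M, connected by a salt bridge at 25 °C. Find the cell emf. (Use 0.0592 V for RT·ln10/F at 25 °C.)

Both half-cells are Ag⁺/Ag, so E°_cell = 0. The concentrated side is the cathode; the cell reaction moves Ag⁺ from high to low concentration with n = 1.
Q = [Ag⁺]_dilute/[Ag⁺]_conc = 0.0034/0.2 = 0.0170.
E = 0 − (0.0592/1) log Q = −(0.0592/1)(-1.770) = 0.1048 V.

0.10 V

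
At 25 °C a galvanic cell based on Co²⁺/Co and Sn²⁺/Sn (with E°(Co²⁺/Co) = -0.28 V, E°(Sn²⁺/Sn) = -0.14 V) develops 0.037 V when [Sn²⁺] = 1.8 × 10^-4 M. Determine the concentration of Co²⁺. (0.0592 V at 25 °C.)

From the Nernst equation, log Q = n(E° − E)/0.0592 = 2(0.14 − 0.037)/0.0592 = 3.480, so Q = 3020.
With Q = [Co²⁺]/[Sn²⁺] and the known concentrations, [Co²⁺] in the numerator gives [Co²⁺] = 0.54 M.

0.54 M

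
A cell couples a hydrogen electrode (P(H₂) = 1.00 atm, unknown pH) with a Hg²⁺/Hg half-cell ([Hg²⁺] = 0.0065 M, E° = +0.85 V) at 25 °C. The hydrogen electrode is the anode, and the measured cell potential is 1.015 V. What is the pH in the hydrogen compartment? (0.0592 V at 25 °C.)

E°_cell = 0.85 V and n = 2.
log Q = n(E° − E)/0.0592 = 2×(0.85 − 1.015)/0.0592 = -5.574.
With Q = [H⁺]^2 / ([Hg²⁺]·P(H₂)), solving for [H⁺] gives log[H⁺] = -3.881, so pH = 3.88.

pH = 3.88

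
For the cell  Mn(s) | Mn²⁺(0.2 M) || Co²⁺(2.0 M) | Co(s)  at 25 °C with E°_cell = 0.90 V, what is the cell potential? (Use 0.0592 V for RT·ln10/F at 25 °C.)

Balancing electrons gives n = 2; the reaction quotient is Q = [Mn²⁺]/[Co²⁺] = 0.100.
At 25 °C, E = E° − (0.0592/n) log Q = 0.90 − (0.0592/2)(-1.000) = 0.900 + 0.030 = 0.930 V.

0.930 V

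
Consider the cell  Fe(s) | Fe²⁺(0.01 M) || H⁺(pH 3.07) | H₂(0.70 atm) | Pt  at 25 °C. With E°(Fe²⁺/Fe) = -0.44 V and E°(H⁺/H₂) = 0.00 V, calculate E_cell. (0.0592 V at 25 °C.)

The hydrogen couple is the cathode, so E°_cell = 0.44 V; n = 2.
[H⁺] = 10^(−3.07) = 8.5 × 10^-4 M, and Q = [Fe²⁺]·P(H₂) / [H⁺]^2 = 9660.
E = E° − (0.0592/2) log Q = 0.44 − (0.0592/2)(3.985) = 0.322 V.

0.32 V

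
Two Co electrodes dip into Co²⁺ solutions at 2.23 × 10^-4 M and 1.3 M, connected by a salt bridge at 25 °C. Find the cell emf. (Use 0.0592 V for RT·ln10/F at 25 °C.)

0.11 V

Both half-cells are Co²⁺/Co, so E°_cell = 0. The concentrated side is the cathode; the cell reaction moves Co²⁺ from high to low concentration with n = 2.
Q = [Co²⁺]_dilute/[Co²⁺]_conc = 2.23 × 10^-4/1.3 = 1.72 × 10^-4.
E = 0 − (0.0592/2) log Q = −(0.0592/2)(-3.766) = 0.1115 V.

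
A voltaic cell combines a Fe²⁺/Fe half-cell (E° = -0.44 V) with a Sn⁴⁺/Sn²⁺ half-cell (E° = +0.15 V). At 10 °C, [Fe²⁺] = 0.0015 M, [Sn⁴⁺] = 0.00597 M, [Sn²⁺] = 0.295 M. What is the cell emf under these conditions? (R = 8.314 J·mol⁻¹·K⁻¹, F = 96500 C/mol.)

0.622 V

The Sn⁴⁺/Sn²⁺ couple has the higher reduction potential and acts as the cathode, so E°_cell = +0.15 − (-0.44) = 0.59 V.
Balancing electrons gives n = 2; the reaction quotient is Q = [Fe²⁺]·[Sn²⁺]/[Sn⁴⁺] = 0.0741.
E = E° − (RT/nF) ln Q = 0.59 − (8.314×283)/(2×96500) × (-2.602) = 0.590 + 0.032 = 0.622 V.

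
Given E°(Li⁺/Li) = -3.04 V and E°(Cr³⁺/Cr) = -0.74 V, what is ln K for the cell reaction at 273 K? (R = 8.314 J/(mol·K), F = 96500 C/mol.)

E°_cell = -0.74 − (-3.04) = 2.30 V, with n = 3 electrons transferred.
At equilibrium E = 0, so the Nernst equation gives ln K = nFE°/RT = (3)(96500)(2.30)/((8.314)(273)) = 293.36.

ln K = 293.4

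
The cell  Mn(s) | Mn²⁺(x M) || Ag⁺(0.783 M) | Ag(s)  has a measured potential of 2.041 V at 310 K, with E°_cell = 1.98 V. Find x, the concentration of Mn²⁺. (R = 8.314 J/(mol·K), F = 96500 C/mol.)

0.0064 M

From the Nernst equation, ln Q = nF(E° − E)/RT = 2×96500×(1.98 − 2.041)/(8.314×310) = -4.568, so Q = 0.0104.
With Q = [Mn²⁺]/[Ag⁺]^2 and the known concentrations, [Mn²⁺] in the numerator gives [Mn²⁺] = 0.0064 M.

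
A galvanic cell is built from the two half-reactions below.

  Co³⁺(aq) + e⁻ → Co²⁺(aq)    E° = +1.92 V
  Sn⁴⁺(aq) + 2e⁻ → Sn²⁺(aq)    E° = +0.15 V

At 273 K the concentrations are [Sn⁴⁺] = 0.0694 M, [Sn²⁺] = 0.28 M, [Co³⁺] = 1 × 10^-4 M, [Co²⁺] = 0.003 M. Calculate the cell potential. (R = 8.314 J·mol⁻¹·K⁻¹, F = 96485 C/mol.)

The Co³⁺/Co²⁺ couple has the higher reduction potential and acts as the cathode, so E°_cell = +1.92 − (+0.15) = 1.77 V.
Balancing electrons gives n = 2; the reaction quotient is Q = [Sn⁴⁺]·[Co²⁺]^2/([Sn²⁺]·[Co³⁺]^2) = 223.
E = E° − (RT/nF) ln Q = 1.77 − (8.314×273)/(2×96485) × (5.407) = 1.770 − 0.064 = 1.706 V.

1.71 V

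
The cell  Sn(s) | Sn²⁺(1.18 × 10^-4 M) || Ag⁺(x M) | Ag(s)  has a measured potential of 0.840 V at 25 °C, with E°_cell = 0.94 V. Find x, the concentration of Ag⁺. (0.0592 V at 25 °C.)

From the Nernst equation, log Q = n(E° − E)/0.0592 = 2(0.94 − 0.840)/0.0592 = 3.378, so Q = 2390.
With Q = [Sn²⁺]/[Ag⁺]^2 and the known concentrations, [Ag⁺]^2 in the denominator gives [Ag⁺] = 2.2 × 10^-4 M.

2.2 × 10^-4 M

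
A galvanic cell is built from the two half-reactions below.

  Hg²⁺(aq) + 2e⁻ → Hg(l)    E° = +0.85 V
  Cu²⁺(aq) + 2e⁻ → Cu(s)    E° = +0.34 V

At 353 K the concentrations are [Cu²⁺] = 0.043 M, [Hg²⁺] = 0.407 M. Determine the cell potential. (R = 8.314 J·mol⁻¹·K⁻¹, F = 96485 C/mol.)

0.544 V

The Hg²⁺/Hg couple has the higher reduction potential and acts as the cathode, so E°_cell = +0.85 − (+0.34) = 0.51 V.
Balancing electrons gives n = 2; the reaction quotient is Q = [Cu²⁺]/[Hg²⁺] = 0.106.
E = E° − (RT/nF) ln Q = 0.51 − (8.314×353)/(2×96485) × (-2.248) = 0.510 + 0.034 = 0.544 V.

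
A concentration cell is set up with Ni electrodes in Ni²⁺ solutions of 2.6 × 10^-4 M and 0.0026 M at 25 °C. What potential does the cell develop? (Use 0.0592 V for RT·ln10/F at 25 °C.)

0.030 V

Both half-cells are Ni²⁺/Ni, so E°_cell = 0. The concentrated side is the cathode; the cell reaction moves Ni²⁺ from high to low concentration with n = 2.
Q = [Ni²⁺]_dilute/[Ni²⁺]_conc = 2.6 × 10^-4/0.0026 = 0.100.
E = 0 − (0.0592/2) log Q = −(0.0592/2)(-1.000) = 0.0296 V.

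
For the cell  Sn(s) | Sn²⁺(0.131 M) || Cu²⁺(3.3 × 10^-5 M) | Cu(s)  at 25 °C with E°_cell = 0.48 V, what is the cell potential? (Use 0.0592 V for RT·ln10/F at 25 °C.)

0.373 V

Balancing electrons gives n = 2; the reaction quotient is Q = [Sn²⁺]/[Cu²⁺] = 3970.
At 25 °C, E = E° − (0.0592/n) log Q = 0.48 − (0.0592/2)(3.599) = 0.480 − 0.107 = 0.373 V.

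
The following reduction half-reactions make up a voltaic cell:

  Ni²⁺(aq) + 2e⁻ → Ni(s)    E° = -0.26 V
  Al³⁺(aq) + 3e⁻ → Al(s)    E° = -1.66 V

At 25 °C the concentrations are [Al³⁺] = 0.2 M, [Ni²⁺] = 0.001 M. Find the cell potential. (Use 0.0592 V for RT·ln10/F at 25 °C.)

1.32 V

The Ni²⁺/Ni couple has the higher reduction potential and acts as the cathode, so E°_cell = -0.26 − (-1.66) = 1.40 V.
Balancing electrons gives n = 6; the reaction quotient is Q = [Al³⁺]^2/[Ni²⁺]^3 = 4 × 10^7.
At 25 °C, E = E° − (0.0592/n) log Q = 1.40 − (0.0592/6)(7.602) = 1.400 − 0.075 = 1.325 V.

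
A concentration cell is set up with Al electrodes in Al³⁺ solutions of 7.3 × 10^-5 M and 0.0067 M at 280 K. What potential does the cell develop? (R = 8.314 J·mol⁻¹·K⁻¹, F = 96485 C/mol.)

0.036 V

Both half-cells are Al³⁺/Al, so E°_cell = 0. The concentrated side is the cathode; the cell reaction moves Al³⁺ from high to low concentration with n = 3.
Q = [Al³⁺]_dilute/[Al³⁺]_conc = 7.3 × 10^-5/0.0067 = 0.0109.
E = 0 − (RT/nF) ln Q = −((8.314×280)/(3×96485))(-4.519) = 0.0363 V.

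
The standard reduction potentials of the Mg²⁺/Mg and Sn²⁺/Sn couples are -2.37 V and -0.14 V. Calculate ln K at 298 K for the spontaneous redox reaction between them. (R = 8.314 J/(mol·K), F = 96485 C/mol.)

E°_cell = -0.14 − (-2.37) = 2.23 V, with n = 2 electrons transferred.
At equilibrium E = 0, so the Nernst equation gives ln K = nFE°/RT = (2)(96485)(2.23)/((8.314)(298)) = 173.69.

ln K = 173.7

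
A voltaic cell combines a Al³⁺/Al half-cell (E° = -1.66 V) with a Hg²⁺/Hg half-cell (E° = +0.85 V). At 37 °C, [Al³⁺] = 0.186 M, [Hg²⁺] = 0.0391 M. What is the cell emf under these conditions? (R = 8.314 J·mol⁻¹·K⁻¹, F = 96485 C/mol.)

2.48 V

The Hg²⁺/Hg couple has the higher reduction potential and acts as the cathode, so E°_cell = +0.85 − (-1.66) = 2.51 V.
Balancing electrons gives n = 6; the reaction quotient is Q = [Al³⁺]^2/[Hg²⁺]^3 = 579.
E = E° − (RT/nF) ln Q = 2.51 − (8.314×310)/(6×96485) × (6.361) = 2.510 − 0.028 = 2.482 V.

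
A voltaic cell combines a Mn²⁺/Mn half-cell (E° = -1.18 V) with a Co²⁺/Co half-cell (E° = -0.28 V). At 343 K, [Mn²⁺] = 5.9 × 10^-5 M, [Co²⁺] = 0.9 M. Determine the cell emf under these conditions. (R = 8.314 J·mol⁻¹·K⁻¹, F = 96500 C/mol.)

1.04 V

The Co²⁺/Co couple has the higher reduction potential and acts as the cathode, so E°_cell = -0.28 − (-1.18) = 0.90 V.
Balancing electrons gives n = 2; the reaction quotient is Q = [Mn²⁺]/[Co²⁺] = 6.56 × 10^-5.
E = E° − (RT/nF) ln Q = 0.90 − (8.314×343)/(2×96500) × (-9.633) = 0.900 + 0.142 = 1.042 V.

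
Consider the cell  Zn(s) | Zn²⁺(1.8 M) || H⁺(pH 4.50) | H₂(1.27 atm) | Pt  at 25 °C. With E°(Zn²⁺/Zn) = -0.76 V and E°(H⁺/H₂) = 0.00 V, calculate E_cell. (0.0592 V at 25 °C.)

The hydrogen couple is the cathode, so E°_cell = 0.76 V; n = 2.
[H⁺] = 10^(−4.50) = 3.2 × 10^-5 M, and Q = [Zn²⁺]·P(H₂) / [H⁺]^2 = 2.29 × 10^9.
E = E° − (0.0592/2) log Q = 0.76 − (0.0592/2)(9.359) = 0.483 V.

0.48 V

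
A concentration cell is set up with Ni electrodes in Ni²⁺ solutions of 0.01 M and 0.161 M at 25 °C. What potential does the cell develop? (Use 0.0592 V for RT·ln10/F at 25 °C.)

Both half-cells are Ni²⁺/Ni, so E°_cell = 0. The concentrated side is the cathode; the cell reaction moves Ni²⁺ from high to low concentration with n = 2.
Q = [Ni²⁺]_dilute/[Ni²⁺]_conc = 0.01/0.161 = 0.0621.
E = 0 − (0.0592/2) log Q = −(0.0592/2)(-1.207) = 0.0357 V.

0.036 V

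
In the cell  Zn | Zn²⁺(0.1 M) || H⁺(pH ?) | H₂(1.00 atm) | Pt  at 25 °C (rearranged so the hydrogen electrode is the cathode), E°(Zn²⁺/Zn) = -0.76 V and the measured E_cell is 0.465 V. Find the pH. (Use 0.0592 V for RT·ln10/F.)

E°_cell = 0.76 V and n = 2.
log Q = n(E° − E)/0.0592 = 2×(0.76 − 0.465)/0.0592 = 9.966.
With Q = [Zn²⁺]·P(H₂) / [H⁺]^2, solving for [H⁺] gives log[H⁺] = -5.483, so pH = 5.48.

pH = 5.48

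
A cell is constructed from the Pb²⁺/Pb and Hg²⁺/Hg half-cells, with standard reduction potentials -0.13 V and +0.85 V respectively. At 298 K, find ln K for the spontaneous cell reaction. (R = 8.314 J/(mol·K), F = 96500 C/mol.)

E°_cell = +0.85 − (-0.13) = 0.98 V, with n = 2 electrons transferred.
At equilibrium E = 0, so the Nernst equation gives ln K = nFE°/RT = (2)(96500)(0.98)/((8.314)(298)) = 76.34.

ln K = 76.3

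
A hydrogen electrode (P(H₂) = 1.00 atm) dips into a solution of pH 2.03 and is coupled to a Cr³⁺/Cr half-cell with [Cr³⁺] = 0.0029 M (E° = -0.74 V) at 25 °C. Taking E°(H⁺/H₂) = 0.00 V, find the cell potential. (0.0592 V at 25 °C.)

The hydrogen couple is the cathode, so E°_cell = 0.74 V; n = 6.
[H⁺] = 10^(−2.03) = 0.0093 M, and Q = [Cr³⁺]^2·P(H₂)^3 / [H⁺]^6 = 1.27 × 10^7.
E = E° − (0.0592/6) log Q = 0.74 − (0.0592/6)(7.105) = 0.670 V.

0.67 V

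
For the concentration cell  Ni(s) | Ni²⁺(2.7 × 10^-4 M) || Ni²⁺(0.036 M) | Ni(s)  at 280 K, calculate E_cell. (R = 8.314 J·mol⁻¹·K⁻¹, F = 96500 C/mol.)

0.059 V

Both half-cells are Ni²⁺/Ni, so E°_cell = 0. The concentrated side is the cathode; the cell reaction moves Ni²⁺ from high to low concentration with n = 2.
Q = [Ni²⁺]_dilute/[Ni²⁺]_conc = 2.7 × 10^-4/0.036 = 0.00750.
E = 0 − (RT/nF) ln Q = −((8.314×280)/(2×96500))(-4.893) = 0.0590 V.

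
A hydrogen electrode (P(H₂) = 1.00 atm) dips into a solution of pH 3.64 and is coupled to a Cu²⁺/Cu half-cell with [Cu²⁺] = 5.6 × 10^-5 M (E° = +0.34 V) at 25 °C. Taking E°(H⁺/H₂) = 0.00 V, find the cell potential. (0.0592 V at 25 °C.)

0.43 V

The Cu²⁺/Cu couple is the cathode, so E°_cell = 0.34 V; n = 2.
[H⁺] = 10^(−3.64) = 2.3 × 10^-4 M, and Q = [H⁺]^2 / ([Cu²⁺]·P(H₂)) = 9.37 × 10^-4.
E = E° − (0.0592/2) log Q = 0.34 − (0.0592/2)(-3.028) = 0.430 V.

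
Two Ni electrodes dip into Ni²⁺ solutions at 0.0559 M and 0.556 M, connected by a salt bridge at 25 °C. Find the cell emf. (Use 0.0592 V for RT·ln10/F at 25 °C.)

Both half-cells are Ni²⁺/Ni, so E°_cell = 0. The concentrated side is the cathode; the cell reaction moves Ni²⁺ from high to low concentration with n = 2.
Q = [Ni²⁺]_dilute/[Ni²⁺]_conc = 0.0559/0.556 = 0.101.
E = 0 − (0.0592/2) log Q = −(0.0592/2)(-0.998) = 0.0295 V.

0.030 V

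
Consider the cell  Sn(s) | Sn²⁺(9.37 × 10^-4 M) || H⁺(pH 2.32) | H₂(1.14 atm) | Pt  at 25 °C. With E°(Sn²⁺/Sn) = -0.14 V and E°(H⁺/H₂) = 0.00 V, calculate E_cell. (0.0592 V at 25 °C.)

The hydrogen couple is the cathode, so E°_cell = 0.14 V; n = 2.
[H⁺] = 10^(−2.32) = 0.0048 M, and Q = [Sn²⁺]·P(H₂) / [H⁺]^2 = 46.6.
E = E° − (0.0592/2) log Q = 0.14 − (0.0592/2)(1.669) = 0.091 V.

0.091 V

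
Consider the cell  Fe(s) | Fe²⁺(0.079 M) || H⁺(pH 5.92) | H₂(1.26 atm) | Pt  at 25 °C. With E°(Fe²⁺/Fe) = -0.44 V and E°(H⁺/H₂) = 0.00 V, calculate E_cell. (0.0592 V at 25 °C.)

0.12 V

The hydrogen couple is the cathode, so E°_cell = 0.44 V; n = 2.
[H⁺] = 10^(−5.92) = 1.2 × 10^-6 M, and Q = [Fe²⁺]·P(H₂) / [H⁺]^2 = 6.89 × 10^10.
E = E° − (0.0592/2) log Q = 0.44 − (0.0592/2)(10.838) = 0.119 V.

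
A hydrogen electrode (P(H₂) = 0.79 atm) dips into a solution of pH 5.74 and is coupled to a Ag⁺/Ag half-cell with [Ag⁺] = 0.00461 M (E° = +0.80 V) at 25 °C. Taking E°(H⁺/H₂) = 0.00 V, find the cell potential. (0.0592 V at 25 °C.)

The Ag⁺/Ag couple is the cathode, so E°_cell = 0.80 V; n = 2.
[H⁺] = 10^(−5.74) = 1.8 × 10^-6 M, and Q = [H⁺]^2 / ([Ag⁺]^2·P(H₂)) = 1.97 × 10^-7.
E = E° − (0.0592/2) log Q = 0.80 − (0.0592/2)(-6.705) = 0.998 V.

1.00 V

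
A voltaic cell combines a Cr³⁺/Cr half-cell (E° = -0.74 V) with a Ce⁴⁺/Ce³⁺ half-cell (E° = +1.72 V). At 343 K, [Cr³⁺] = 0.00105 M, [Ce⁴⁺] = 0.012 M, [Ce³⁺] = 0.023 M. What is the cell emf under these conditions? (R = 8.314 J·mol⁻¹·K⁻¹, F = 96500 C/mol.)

2.51 V

The Ce⁴⁺/Ce³⁺ couple has the higher reduction potential and acts as the cathode, so E°_cell = +1.72 − (-0.74) = 2.46 V.
Balancing electrons gives n = 3; the reaction quotient is Q = [Cr³⁺]·[Ce³⁺]^3/[Ce⁴⁺]^3 = 0.00739.
E = E° − (RT/nF) ln Q = 2.46 − (8.314×343)/(3×96500) × (-4.907) = 2.460 + 0.048 = 2.508 V.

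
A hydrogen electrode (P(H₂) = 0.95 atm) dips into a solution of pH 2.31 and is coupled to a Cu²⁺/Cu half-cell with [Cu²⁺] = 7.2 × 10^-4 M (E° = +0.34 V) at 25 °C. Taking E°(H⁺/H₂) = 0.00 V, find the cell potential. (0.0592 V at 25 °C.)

0.38 V

The Cu²⁺/Cu couple is the cathode, so E°_cell = 0.34 V; n = 2.
[H⁺] = 10^(−2.31) = 0.0049 M, and Q = [H⁺]^2 / ([Cu²⁺]·P(H₂)) = 0.0351.
E = E° − (0.0592/2) log Q = 0.34 − (0.0592/2)(-1.455) = 0.383 V.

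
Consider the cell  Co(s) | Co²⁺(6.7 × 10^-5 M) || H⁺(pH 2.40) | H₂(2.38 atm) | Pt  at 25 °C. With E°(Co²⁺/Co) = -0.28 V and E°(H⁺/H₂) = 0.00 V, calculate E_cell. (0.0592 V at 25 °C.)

The hydrogen couple is the cathode, so E°_cell = 0.28 V; n = 2.
[H⁺] = 10^(−2.40) = 0.0040 M, and Q = [Co²⁺]·P(H₂) / [H⁺]^2 = 10.1.
E = E° − (0.0592/2) log Q = 0.28 − (0.0592/2)(1.003) = 0.250 V.

0.25 V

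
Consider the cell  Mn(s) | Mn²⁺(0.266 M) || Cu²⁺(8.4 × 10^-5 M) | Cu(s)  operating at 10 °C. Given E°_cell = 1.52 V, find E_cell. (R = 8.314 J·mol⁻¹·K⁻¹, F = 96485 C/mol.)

Balancing electrons gives n = 2; the reaction quotient is Q = [Mn²⁺]/[Cu²⁺] = 3170.
E = E° − (RT/nF) ln Q = 1.52 − (8.314×283)/(2×96485) × (8.060) = 1.520 − 0.098 = 1.422 V.

1.42 V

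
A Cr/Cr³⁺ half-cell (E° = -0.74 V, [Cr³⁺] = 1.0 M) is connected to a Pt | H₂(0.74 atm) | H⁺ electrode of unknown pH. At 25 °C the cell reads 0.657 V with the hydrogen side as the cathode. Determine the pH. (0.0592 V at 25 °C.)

E°_cell = 0.74 V and n = 6.
log Q = n(E° − E)/0.0592 = 6×(0.74 − 0.657)/0.0592 = 8.412.
With Q = [Cr³⁺]^2·P(H₂)^3 / [H⁺]^6, solving for [H⁺] gives log[H⁺] = -1.467, so pH = 1.47.

pH = 1.47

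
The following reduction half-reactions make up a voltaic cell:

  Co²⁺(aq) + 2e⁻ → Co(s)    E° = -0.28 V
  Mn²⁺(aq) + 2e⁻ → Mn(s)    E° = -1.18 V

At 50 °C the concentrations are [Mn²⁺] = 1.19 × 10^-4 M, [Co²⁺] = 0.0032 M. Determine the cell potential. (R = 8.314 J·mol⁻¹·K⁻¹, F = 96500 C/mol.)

The Co²⁺/Co couple has the higher reduction potential and acts as the cathode, so E°_cell = -0.28 − (-1.18) = 0.90 V.
Balancing electrons gives n = 2; the reaction quotient is Q = [Mn²⁺]/[Co²⁺] = 0.0372.
E = E° − (RT/nF) ln Q = 0.90 − (8.314×323)/(2×96500) × (-3.292) = 0.900 + 0.046 = 0.946 V.

0.946 V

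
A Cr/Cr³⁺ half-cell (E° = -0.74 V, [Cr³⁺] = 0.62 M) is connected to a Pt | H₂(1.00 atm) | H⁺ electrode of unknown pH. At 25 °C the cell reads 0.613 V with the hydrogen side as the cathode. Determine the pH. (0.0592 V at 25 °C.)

E°_cell = 0.74 V and n = 6.
log Q = n(E° − E)/0.0592 = 6×(0.74 − 0.613)/0.0592 = 12.872.
With Q = [Cr³⁺]^2·P(H₂)^3 / [H⁺]^6, solving for [H⁺] gives log[H⁺] = -2.214, so pH = 2.21.

pH = 2.21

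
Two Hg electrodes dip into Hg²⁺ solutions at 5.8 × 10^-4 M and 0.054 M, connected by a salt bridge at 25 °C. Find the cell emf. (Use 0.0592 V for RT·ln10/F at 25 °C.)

Both half-cells are Hg²⁺/Hg, so E°_cell = 0. The concentrated side is the cathode; the cell reaction moves Hg²⁺ from high to low concentration with n = 2.
Q = [Hg²⁺]_dilute/[Hg²⁺]_conc = 5.8 × 10^-4/0.054 = 0.0107.
E = 0 − (0.0592/2) log Q = −(0.0592/2)(-1.969) = 0.0583 V.

0.058 V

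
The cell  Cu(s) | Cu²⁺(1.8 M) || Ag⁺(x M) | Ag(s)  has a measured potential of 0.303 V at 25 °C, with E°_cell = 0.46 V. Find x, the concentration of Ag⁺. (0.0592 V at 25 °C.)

From the Nernst equation, log Q = n(E° − E)/0.0592 = 2(0.46 − 0.303)/0.0592 = 5.304, so Q = 2.01 × 10^5.
With Q = [Cu²⁺]/[Ag⁺]^2 and the known concentrations, [Ag⁺]^2 in the denominator gives [Ag⁺] = 0.003 M.

0.003 M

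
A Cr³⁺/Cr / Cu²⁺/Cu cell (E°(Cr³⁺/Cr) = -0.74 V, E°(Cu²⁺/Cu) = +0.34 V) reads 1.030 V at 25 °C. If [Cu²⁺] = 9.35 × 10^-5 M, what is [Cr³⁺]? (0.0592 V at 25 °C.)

From the Nernst equation, log Q = n(E° − E)/0.0592 = 6(1.08 − 1.030)/0.0592 = 5.068, so Q = 1.17 × 10^5.
With Q = [Cr³⁺]^2/[Cu²⁺]^3 and the known concentrations, [Cr³⁺]^2 in the numerator gives [Cr³⁺] = 3.1 × 10^-4 M.

3.1 × 10^-4 M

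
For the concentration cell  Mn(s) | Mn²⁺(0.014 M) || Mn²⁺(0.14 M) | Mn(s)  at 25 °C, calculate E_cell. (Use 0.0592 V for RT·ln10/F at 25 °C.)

Both half-cells are Mn²⁺/Mn, so E°_cell = 0. The concentrated side is the cathode; the cell reaction moves Mn²⁺ from high to low concentration with n = 2.
Q = [Mn²⁺]_dilute/[Mn²⁺]_conc = 0.014/0.14 = 0.100.
E = 0 − (0.0592/2) log Q = −(0.0592/2)(-1.000) = 0.0296 V.

0.030 V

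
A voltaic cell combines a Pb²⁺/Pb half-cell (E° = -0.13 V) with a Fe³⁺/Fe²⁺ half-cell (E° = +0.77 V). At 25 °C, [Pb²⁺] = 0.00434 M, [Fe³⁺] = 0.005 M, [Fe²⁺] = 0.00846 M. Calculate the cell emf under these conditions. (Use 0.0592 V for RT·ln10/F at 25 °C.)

The Fe³⁺/Fe²⁺ couple has the higher reduction potential and acts as the cathode, so E°_cell = +0.77 − (-0.13) = 0.90 V.
Balancing electrons gives n = 2; the reaction quotient is Q = [Pb²⁺]·[Fe²⁺]^2/[Fe³⁺]^2 = 0.0124.
At 25 °C, E = E° − (0.0592/n) log Q = 0.90 − (0.0592/2)(-1.906) = 0.900 + 0.056 = 0.956 V.

0.956 V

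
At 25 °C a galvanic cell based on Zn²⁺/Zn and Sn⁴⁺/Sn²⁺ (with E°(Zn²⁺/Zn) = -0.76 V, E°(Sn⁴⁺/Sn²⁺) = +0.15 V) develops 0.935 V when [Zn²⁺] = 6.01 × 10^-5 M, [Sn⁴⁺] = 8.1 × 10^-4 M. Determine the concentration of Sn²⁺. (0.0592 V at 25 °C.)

From the Nernst equation, log Q = n(E° − E)/0.0592 = 2(0.91 − 0.935)/0.0592 = -0.845, so Q = 0.143.
With Q = [Zn²⁺]·[Sn²⁺]/[Sn⁴⁺] and the known concentrations, [Sn²⁺] in the numerator gives [Sn²⁺] = 1.9 M.

1.9 M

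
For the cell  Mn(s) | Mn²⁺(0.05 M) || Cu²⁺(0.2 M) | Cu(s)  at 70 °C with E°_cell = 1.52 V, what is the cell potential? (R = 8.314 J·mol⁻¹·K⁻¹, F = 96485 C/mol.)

Balancing electrons gives n = 2; the reaction quotient is Q = [Mn²⁺]/[Cu²⁺] = 0.250.
E = E° − (RT/nF) ln Q = 1.52 − (8.314×343)/(2×96485) × (-1.386) = 1.520 + 0.020 = 1.540 V.

1.54 V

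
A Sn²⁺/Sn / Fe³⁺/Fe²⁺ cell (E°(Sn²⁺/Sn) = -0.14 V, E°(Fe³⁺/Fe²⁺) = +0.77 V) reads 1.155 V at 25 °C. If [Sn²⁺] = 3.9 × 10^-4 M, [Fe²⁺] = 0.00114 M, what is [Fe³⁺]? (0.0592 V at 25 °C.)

0.31 M

From the Nernst equation, log Q = n(E° − E)/0.0592 = 2(0.91 − 1.155)/0.0592 = -8.277, so Q = 5.28 × 10^-9.
With Q = [Sn²⁺]·[Fe²⁺]^2/[Fe³⁺]^2 and the known concentrations, [Fe³⁺]^2 in the denominator gives [Fe³⁺] = 0.31 M.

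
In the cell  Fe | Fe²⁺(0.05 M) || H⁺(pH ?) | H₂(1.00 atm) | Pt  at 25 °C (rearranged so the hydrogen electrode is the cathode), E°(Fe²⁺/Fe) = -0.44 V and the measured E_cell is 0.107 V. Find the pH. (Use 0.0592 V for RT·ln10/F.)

pH = 6.28

E°_cell = 0.44 V and n = 2.
log Q = n(E° − E)/0.0592 = 2×(0.44 − 0.107)/0.0592 = 11.250.
With Q = [Fe²⁺]·P(H₂) / [H⁺]^2, solving for [H⁺] gives log[H⁺] = -6.276, so pH = 6.28.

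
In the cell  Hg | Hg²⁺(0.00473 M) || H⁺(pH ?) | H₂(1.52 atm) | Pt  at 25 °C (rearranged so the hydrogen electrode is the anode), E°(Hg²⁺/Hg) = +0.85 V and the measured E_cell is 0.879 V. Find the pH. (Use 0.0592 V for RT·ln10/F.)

pH = 1.56

E°_cell = 0.85 V and n = 2.
log Q = n(E° − E)/0.0592 = 2×(0.85 − 0.879)/0.0592 = -0.980.
With Q = [H⁺]^2 / ([Hg²⁺]·P(H₂)), solving for [H⁺] gives log[H⁺] = -1.562, so pH = 1.56.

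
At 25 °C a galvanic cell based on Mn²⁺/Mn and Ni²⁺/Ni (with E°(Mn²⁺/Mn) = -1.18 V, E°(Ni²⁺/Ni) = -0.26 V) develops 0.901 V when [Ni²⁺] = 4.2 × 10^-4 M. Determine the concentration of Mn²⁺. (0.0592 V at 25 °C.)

From the Nernst equation, log Q = n(E° − E)/0.0592 = 2(0.92 − 0.901)/0.0592 = 0.642, so Q = 4.38.
With Q = [Mn²⁺]/[Ni²⁺] and the known concentrations, [Mn²⁺] in the numerator gives [Mn²⁺] = 0.0018 M.

0.0018 M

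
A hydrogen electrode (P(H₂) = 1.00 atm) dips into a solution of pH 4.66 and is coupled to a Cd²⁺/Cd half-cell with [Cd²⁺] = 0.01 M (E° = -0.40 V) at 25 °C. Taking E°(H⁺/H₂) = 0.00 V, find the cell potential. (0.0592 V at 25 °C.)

The hydrogen couple is the cathode, so E°_cell = 0.40 V; n = 2.
[H⁺] = 10^(−4.66) = 2.2 × 10^-5 M, and Q = [Cd²⁺]·P(H₂) / [H⁺]^2 = 2.09 × 10^7.
E = E° − (0.0592/2) log Q = 0.40 − (0.0592/2)(7.320) = 0.183 V.

0.18 V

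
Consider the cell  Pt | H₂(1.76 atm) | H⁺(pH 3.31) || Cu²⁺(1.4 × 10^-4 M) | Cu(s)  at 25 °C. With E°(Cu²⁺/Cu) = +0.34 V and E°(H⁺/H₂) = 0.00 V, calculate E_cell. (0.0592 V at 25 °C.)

0.43 V

The Cu²⁺/Cu couple is the cathode, so E°_cell = 0.34 V; n = 2.
[H⁺] = 10^(−3.31) = 4.9 × 10^-4 M, and Q = [H⁺]^2 / ([Cu²⁺]·P(H₂)) = 9.74 × 10^-4.
E = E° − (0.0592/2) log Q = 0.34 − (0.0592/2)(-3.012) = 0.429 V.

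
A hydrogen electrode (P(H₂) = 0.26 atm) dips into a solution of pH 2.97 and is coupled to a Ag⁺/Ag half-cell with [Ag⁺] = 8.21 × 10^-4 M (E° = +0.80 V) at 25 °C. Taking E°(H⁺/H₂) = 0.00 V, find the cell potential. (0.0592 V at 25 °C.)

0.78 V

The Ag⁺/Ag couple is the cathode, so E°_cell = 0.80 V; n = 2.
[H⁺] = 10^(−2.97) = 0.0011 M, and Q = [H⁺]^2 / ([Ag⁺]^2·P(H₂)) = 6.55.
E = E° − (0.0592/2) log Q = 0.80 − (0.0592/2)(0.816) = 0.776 V.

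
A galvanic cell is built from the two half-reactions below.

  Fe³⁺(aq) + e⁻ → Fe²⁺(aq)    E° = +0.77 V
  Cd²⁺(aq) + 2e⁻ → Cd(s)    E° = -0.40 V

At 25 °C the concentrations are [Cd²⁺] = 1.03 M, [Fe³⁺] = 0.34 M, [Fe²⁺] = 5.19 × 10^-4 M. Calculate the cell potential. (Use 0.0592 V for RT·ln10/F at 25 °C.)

The Fe³⁺/Fe²⁺ couple has the higher reduction potential and acts as the cathode, so E°_cell = +0.77 − (-0.40) = 1.17 V.
Balancing electrons gives n = 2; the reaction quotient is Q = [Cd²⁺]·[Fe²⁺]^2/[Fe³⁺]^2 = 2.4 × 10^-6.
At 25 °C, E = E° − (0.0592/n) log Q = 1.17 − (0.0592/2)(-5.620) = 1.170 + 0.166 = 1.336 V.

1.34 V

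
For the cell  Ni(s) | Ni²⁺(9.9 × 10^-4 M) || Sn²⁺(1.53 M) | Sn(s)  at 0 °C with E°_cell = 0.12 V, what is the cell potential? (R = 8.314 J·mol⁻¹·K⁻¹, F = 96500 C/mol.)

0.206 V

Balancing electrons gives n = 2; the reaction quotient is Q = [Ni²⁺]/[Sn²⁺] = 6.47 × 10^-4.
E = E° − (RT/nF) ln Q = 0.12 − (8.314×273)/(2×96500) × (-7.343) = 0.120 + 0.086 = 0.206 V.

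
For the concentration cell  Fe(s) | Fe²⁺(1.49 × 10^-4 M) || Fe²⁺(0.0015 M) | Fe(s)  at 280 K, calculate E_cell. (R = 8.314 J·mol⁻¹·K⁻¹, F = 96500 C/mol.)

0.028 V

Both half-cells are Fe²⁺/Fe, so E°_cell = 0. The concentrated side is the cathode; the cell reaction moves Fe²⁺ from high to low concentration with n = 2.
Q = [Fe²⁺]_dilute/[Fe²⁺]_conc = 1.49 × 10^-4/0.0015 = 0.0993.
E = 0 − (RT/nF) ln Q = −((8.314×280)/(2×96500))(-2.309) = 0.0279 V.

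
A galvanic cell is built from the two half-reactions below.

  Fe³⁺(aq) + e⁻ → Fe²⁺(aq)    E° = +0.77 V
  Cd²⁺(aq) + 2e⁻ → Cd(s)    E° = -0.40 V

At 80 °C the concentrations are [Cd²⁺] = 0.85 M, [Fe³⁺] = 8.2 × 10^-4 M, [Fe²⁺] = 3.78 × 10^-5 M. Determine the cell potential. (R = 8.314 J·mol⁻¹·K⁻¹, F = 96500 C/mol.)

The Fe³⁺/Fe²⁺ couple has the higher reduction potential and acts as the cathode, so E°_cell = +0.77 − (-0.40) = 1.17 V.
Balancing electrons gives n = 2; the reaction quotient is Q = [Cd²⁺]·[Fe²⁺]^2/[Fe³⁺]^2 = 0.00181.
E = E° − (RT/nF) ln Q = 1.17 − (8.314×353)/(2×96500) × (-6.317) = 1.170 + 0.096 = 1.266 V.

1.27 V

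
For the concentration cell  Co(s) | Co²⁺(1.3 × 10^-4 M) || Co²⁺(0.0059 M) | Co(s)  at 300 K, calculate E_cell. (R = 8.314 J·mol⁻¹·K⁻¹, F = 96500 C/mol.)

Both half-cells are Co²⁺/Co, so E°_cell = 0. The concentrated side is the cathode; the cell reaction moves Co²⁺ from high to low concentration with n = 2.
Q = [Co²⁺]_dilute/[Co²⁺]_conc = 1.3 × 10^-4/0.0059 = 0.0220.
E = 0 − (RT/nF) ln Q = −((8.314×300)/(2×96500))(-3.815) = 0.0493 V.

0.049 V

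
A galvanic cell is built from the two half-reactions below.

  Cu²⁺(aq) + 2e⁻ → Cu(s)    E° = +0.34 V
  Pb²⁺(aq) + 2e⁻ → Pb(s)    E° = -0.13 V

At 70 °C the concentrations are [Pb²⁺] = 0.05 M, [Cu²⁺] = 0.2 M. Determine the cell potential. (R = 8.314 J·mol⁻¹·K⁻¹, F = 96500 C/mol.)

0.490 V

The Cu²⁺/Cu couple has the higher reduction potential and acts as the cathode, so E°_cell = +0.34 − (-0.13) = 0.47 V.
Balancing electrons gives n = 2; the reaction quotient is Q = [Pb²⁺]/[Cu²⁺] = 0.250.
E = E° − (RT/nF) ln Q = 0.47 − (8.314×343)/(2×96500) × (-1.386) = 0.470 + 0.020 = 0.490 V.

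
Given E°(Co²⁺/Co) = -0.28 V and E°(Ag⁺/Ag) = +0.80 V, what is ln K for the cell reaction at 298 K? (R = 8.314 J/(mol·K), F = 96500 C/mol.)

E°_cell = +0.80 − (-0.28) = 1.08 V, with n = 2 electrons transferred.
At equilibrium E = 0, so the Nernst equation gives ln K = nFE°/RT = (2)(96500)(1.08)/((8.314)(298)) = 84.13.

ln K = 84.1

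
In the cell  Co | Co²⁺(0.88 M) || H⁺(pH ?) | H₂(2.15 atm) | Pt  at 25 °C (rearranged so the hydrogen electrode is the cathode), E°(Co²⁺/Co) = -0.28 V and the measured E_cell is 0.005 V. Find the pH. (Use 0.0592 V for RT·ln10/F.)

E°_cell = 0.28 V and n = 2.
log Q = n(E° − E)/0.0592 = 2×(0.28 − 0.005)/0.0592 = 9.291.
With Q = [Co²⁺]·P(H₂) / [H⁺]^2, solving for [H⁺] gives log[H⁺] = -4.507, so pH = 4.51.

pH = 4.51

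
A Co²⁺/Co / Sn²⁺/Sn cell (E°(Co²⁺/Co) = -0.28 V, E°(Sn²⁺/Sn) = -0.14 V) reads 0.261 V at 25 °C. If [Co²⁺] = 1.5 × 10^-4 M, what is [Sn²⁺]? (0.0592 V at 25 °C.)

From the Nernst equation, log Q = n(E° − E)/0.0592 = 2(0.14 − 0.261)/0.0592 = -4.088, so Q = 8.17 × 10^-5.
With Q = [Co²⁺]/[Sn²⁺] and the known concentrations, [Sn²⁺] in the denominator gives [Sn²⁺] = 1.8 M.

1.8 M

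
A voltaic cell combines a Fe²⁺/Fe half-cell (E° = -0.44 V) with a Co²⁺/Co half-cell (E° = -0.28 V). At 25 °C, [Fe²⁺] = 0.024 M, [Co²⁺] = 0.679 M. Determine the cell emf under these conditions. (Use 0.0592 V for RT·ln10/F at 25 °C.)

0.203 V

The Co²⁺/Co couple has the higher reduction potential and acts as the cathode, so E°_cell = -0.28 − (-0.44) = 0.16 V.
Balancing electrons gives n = 2; the reaction quotient is Q = [Fe²⁺]/[Co²⁺] = 0.0353.
At 25 °C, E = E° − (0.0592/n) log Q = 0.16 − (0.0592/2)(-1.452) = 0.160 + 0.043 = 0.203 V.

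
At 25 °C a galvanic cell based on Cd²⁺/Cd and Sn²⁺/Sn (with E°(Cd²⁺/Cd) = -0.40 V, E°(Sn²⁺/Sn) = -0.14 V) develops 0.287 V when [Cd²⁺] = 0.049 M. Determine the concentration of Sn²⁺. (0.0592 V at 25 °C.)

0.4 M

From the Nernst equation, log Q = n(E° − E)/0.0592 = 2(0.26 − 0.287)/0.0592 = -0.912, so Q = 0.122.
With Q = [Cd²⁺]/[Sn²⁺] and the known concentrations, [Sn²⁺] in the denominator gives [Sn²⁺] = 0.4 M.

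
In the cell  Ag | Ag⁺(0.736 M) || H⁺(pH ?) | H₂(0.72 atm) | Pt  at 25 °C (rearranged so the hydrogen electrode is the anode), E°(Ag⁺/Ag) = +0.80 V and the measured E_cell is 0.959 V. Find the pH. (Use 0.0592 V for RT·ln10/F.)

E°_cell = 0.80 V and n = 2.
log Q = n(E° − E)/0.0592 = 2×(0.80 − 0.959)/0.0592 = -5.372.
With Q = [H⁺]^2 / ([Ag⁺]^2·P(H₂)), solving for [H⁺] gives log[H⁺] = -2.890, so pH = 2.89.

pH = 2.89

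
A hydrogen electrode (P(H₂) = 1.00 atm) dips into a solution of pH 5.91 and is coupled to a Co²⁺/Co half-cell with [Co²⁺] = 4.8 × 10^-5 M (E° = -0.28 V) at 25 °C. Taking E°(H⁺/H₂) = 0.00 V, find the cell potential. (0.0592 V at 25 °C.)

0.058 V

The hydrogen couple is the cathode, so E°_cell = 0.28 V; n = 2.
[H⁺] = 10^(−5.91) = 1.2 × 10^-6 M, and Q = [Co²⁺]·P(H₂) / [H⁺]^2 = 3.17 × 10^7.
E = E° − (0.0592/2) log Q = 0.28 − (0.0592/2)(7.501) = 0.058 V.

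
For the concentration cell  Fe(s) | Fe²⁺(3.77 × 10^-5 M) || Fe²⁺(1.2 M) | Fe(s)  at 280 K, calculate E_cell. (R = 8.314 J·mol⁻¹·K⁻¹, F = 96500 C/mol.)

Both half-cells are Fe²⁺/Fe, so E°_cell = 0. The concentrated side is the cathode; the cell reaction moves Fe²⁺ from high to low concentration with n = 2.
Q = [Fe²⁺]_dilute/[Fe²⁺]_conc = 3.77 × 10^-5/1.2 = 3.14 × 10^-5.
E = 0 − (RT/nF) ln Q = −((8.314×280)/(2×96500))(-10.368) = 0.1251 V.

0.13 V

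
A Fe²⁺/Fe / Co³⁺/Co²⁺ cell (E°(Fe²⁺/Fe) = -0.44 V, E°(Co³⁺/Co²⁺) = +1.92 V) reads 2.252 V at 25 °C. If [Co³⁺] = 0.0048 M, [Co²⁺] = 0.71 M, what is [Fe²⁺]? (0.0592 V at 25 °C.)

From the Nernst equation, log Q = n(E° − E)/0.0592 = 2(2.36 − 2.252)/0.0592 = 3.649, so Q = 4450.
With Q = [Fe²⁺]·[Co²⁺]^2/[Co³⁺]^2 and the known concentrations, [Fe²⁺] in the numerator gives [Fe²⁺] = 0.2 M.

0.2 M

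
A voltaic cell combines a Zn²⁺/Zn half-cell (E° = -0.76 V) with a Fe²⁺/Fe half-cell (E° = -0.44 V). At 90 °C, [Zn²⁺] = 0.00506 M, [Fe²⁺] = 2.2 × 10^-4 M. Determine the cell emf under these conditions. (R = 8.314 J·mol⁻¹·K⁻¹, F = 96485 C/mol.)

0.271 V

The Fe²⁺/Fe couple has the higher reduction potential and acts as the cathode, so E°_cell = -0.44 − (-0.76) = 0.32 V.
Balancing electrons gives n = 2; the reaction quotient is Q = [Zn²⁺]/[Fe²⁺] = 23.0.
E = E° − (RT/nF) ln Q = 0.32 − (8.314×363)/(2×96485) × (3.135) = 0.320 − 0.049 = 0.271 V.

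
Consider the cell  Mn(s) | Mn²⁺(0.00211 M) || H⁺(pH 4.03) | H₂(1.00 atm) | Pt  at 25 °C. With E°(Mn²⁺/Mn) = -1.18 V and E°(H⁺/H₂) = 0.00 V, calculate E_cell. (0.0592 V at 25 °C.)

1.02 V

The hydrogen couple is the cathode, so E°_cell = 1.18 V; n = 2.
[H⁺] = 10^(−4.03) = 9.3 × 10^-5 M, and Q = [Mn²⁺]·P(H₂) / [H⁺]^2 = 2.42 × 10^5.
E = E° − (0.0592/2) log Q = 1.18 − (0.0592/2)(5.384) = 1.021 V.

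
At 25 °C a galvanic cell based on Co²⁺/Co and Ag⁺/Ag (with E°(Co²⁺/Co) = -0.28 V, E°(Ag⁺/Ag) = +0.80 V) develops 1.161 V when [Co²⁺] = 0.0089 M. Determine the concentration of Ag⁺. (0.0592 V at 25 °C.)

2.2 M

From the Nernst equation, log Q = n(E° − E)/0.0592 = 2(1.08 − 1.161)/0.0592 = -2.736, so Q = 0.00183.
With Q = [Co²⁺]/[Ag⁺]^2 and the known concentrations, [Ag⁺]^2 in the denominator gives [Ag⁺] = 2.2 M.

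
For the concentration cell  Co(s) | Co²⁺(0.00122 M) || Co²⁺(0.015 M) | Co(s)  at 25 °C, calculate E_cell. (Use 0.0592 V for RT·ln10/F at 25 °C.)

Both half-cells are Co²⁺/Co, so E°_cell = 0. The concentrated side is the cathode; the cell reaction moves Co²⁺ from high to low concentration with n = 2.
Q = [Co²⁺]_dilute/[Co²⁺]_conc = 0.00122/0.015 = 0.0813.
E = 0 − (0.0592/2) log Q = −(0.0592/2)(-1.090) = 0.0323 V.

0.032 V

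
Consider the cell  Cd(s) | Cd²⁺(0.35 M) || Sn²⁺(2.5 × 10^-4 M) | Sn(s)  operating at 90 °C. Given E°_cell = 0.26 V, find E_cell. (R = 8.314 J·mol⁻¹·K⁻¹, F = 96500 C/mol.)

0.147 V

Balancing electrons gives n = 2; the reaction quotient is Q = [Cd²⁺]/[Sn²⁺] = 1400.
E = E° − (RT/nF) ln Q = 0.26 − (8.314×363)/(2×96500) × (7.244) = 0.260 − 0.113 = 0.147 V.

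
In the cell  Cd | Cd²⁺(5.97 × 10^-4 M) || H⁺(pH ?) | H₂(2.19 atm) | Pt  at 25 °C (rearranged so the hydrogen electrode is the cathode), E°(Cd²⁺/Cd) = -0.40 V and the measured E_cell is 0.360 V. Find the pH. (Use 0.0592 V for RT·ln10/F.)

pH = 2.12

E°_cell = 0.40 V and n = 2.
log Q = n(E° − E)/0.0592 = 2×(0.40 − 0.360)/0.0592 = 1.351.
With Q = [Cd²⁺]·P(H₂) / [H⁺]^2, solving for [H⁺] gives log[H⁺] = -2.117, so pH = 2.12.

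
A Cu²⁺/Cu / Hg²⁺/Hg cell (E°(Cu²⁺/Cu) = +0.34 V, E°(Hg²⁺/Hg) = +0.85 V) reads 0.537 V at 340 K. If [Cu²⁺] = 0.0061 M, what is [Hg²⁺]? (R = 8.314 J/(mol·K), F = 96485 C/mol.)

0.039 M

From the Nernst equation, ln Q = nF(E° − E)/RT = 2×96485×(0.51 − 0.537)/(8.314×340) = -1.843, so Q = 0.158.
With Q = [Cu²⁺]/[Hg²⁺] and the known concentrations, [Hg²⁺] in the denominator gives [Hg²⁺] = 0.039 M.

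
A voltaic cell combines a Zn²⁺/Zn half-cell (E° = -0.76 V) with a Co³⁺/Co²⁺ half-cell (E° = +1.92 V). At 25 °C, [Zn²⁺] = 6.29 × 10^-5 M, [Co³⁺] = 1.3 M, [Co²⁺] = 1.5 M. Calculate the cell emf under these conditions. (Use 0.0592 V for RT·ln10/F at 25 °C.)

2.80 V

The Co³⁺/Co²⁺ couple has the higher reduction potential and acts as the cathode, so E°_cell = +1.92 − (-0.76) = 2.68 V.
Balancing electrons gives n = 2; the reaction quotient is Q = [Zn²⁺]·[Co²⁺]^2/[Co³⁺]^2 = 8.37 × 10^-5.
At 25 °C, E = E° − (0.0592/n) log Q = 2.68 − (0.0592/2)(-4.077) = 2.680 + 0.121 = 2.801 V.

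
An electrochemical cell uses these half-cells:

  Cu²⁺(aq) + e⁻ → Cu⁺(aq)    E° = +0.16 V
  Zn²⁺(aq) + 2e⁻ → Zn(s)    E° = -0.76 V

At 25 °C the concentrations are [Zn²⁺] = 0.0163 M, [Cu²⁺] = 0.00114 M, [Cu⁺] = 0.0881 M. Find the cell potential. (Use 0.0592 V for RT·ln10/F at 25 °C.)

0.861 V

The Cu²⁺/Cu⁺ couple has the higher reduction potential and acts as the cathode, so E°_cell = +0.16 − (-0.76) = 0.92 V.
Balancing electrons gives n = 2; the reaction quotient is Q = [Zn²⁺]·[Cu⁺]^2/[Cu²⁺]^2 = 97.3.
At 25 °C, E = E° − (0.0592/n) log Q = 0.92 − (0.0592/2)(1.988) = 0.920 − 0.059 = 0.861 V.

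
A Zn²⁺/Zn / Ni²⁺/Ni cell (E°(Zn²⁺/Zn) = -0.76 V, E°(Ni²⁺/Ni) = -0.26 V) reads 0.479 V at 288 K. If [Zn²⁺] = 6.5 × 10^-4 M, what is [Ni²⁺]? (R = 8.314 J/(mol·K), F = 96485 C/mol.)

From the Nernst equation, ln Q = nF(E° − E)/RT = 2×96485×(0.50 − 0.479)/(8.314×288) = 1.692, so Q = 5.43.
With Q = [Zn²⁺]/[Ni²⁺] and the known concentrations, [Ni²⁺] in the denominator gives [Ni²⁺] = 1.2 × 10^-4 M.

1.2 × 10^-4 M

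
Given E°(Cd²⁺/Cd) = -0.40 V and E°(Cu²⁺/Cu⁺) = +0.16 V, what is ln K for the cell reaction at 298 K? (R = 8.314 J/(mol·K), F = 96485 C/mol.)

E°_cell = +0.16 − (-0.40) = 0.56 V, with n = 2 electrons transferred.
At equilibrium E = 0, so the Nernst equation gives ln K = nFE°/RT = (2)(96485)(0.56)/((8.314)(298)) = 43.62.

ln K = 43.6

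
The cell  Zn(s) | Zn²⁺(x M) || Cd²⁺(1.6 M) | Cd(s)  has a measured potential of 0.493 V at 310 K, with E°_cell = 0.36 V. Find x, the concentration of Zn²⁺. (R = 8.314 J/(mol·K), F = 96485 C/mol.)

7.6 × 10^-5 M

From the Nernst equation, ln Q = nF(E° − E)/RT = 2×96485×(0.36 − 0.493)/(8.314×310) = -9.958, so Q = 4.73 × 10^-5.
With Q = [Zn²⁺]/[Cd²⁺] and the known concentrations, [Zn²⁺] in the numerator gives [Zn²⁺] = 7.6 × 10^-5 M.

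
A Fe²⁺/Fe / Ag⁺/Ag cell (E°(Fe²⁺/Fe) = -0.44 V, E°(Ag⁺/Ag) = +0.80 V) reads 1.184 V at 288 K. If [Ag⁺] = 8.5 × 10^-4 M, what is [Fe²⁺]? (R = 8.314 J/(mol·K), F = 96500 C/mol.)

From the Nernst equation, ln Q = nF(E° − E)/RT = 2×96500×(1.24 − 1.184)/(8.314×288) = 4.514, so Q = 91.3.
With Q = [Fe²⁺]/[Ag⁺]^2 and the known concentrations, [Fe²⁺] in the numerator gives [Fe²⁺] = 6.6 × 10^-5 M.

6.6 × 10^-5 M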